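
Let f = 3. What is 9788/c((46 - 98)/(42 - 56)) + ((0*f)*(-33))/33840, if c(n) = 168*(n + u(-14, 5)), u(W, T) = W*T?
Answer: -2447/2784 ≈ -0.87895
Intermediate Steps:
u(W, T) = T*W
c(n) = -11760 + 168*n (c(n) = 168*(n + 5*(-14)) = 168*(n - 70) = 168*(-70 + n) = -11760 + 168*n)
9788/c((46 - 98)/(42 - 56)) + ((0*f)*(-33))/33840 = 9788/(-11760 + 168*((46 - 98)/(42 - 56))) + ((0*3)*(-33))/33840 = 9788/(-11760 + 168*(-52/(-14))) + (0*(-33))*(1/33840) = 9788/(-11760 + 168*(-52*(-1/14))) + 0*(1/33840) = 9788/(-11760 + 168*(26/7)) + 0 = 9788/(-11760 + 624) + 0 = 9788/(-11136) + 0 = 9788*(-1/11136) + 0 = -2447/2784 + 0 = -2447/2784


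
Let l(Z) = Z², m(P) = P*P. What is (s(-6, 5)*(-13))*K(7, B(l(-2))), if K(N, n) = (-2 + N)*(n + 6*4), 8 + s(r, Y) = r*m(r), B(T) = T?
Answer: 407680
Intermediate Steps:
m(P) = P²
s(r, Y) = -8 + r³ (s(r, Y) = -8 + r*r² = -8 + r³)
K(N, n) = (-2 + N)*(24 + n) (K(N, n) = (-2 + N)*(n + 24) = (-2 + N)*(24 + n))
(s(-6, 5)*(-13))*K(7, B(l(-2))) = ((-8 + (-6)³)*(-13))*(-48 - 2*(-2)² + 24*7 + 7*(-2)²) = ((-8 - 216)*(-13))*(-48 - 2*4 + 168 + 7*4) = (-224*(-13))*(-48 - 8 + 168 + 28) = 2912*140 = 407680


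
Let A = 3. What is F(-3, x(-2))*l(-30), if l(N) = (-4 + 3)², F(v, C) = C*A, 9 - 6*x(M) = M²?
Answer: 5/2 ≈ 2.5000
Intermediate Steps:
x(M) = 3/2 - M²/6
F(v, C) = 3*C (F(v, C) = C*3 = 3*C)
l(N) = 1 (l(N) = (-1)² = 1)
F(-3, x(-2))*l(-30) = (3*(3/2 - ⅙*(-2)²))*1 = (3*(3/2 - ⅙*4))*1 = (3*(3/2 - ⅔))*1 = (3*(⅚))*1 = (5/2)*1 = 5/2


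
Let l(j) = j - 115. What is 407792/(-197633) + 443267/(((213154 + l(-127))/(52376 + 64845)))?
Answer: 10268963581806127/42078437296 ≈ 2.4404e+5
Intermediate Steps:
l(j) = -115 + j
407792/(-197633) + 443267/(((213154 + l(-127))/(52376 + 64845))) = 407792/(-197633) + 443267/(((213154 + (-115 - 127))/(52376 + 64845))) = 407792*(-1/197633) + 443267/(((213154 - 242)/117221)) = -407792/197633 + 443267/((212912*(1/117221))) = -407792/197633 + 443267/(212912/117221) = -407792/197633 + 443267*(117221/212912) = -407792/197633 + 51960201007/212912 = 10268963581806127/42078437296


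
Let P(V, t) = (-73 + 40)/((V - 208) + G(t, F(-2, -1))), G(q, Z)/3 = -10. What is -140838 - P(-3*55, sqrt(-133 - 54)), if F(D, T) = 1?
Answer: -56757747/403 ≈ -1.4084e+5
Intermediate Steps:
G(q, Z) = -30 (G(q, Z) = 3*(-10) = -30)
P(V, t) = -33/(-238 + V) (P(V, t) = (-73 + 40)/((V - 208) - 30) = -33/((-208 + V) - 30) = -33/(-238 + V))
-140838 - P(-3*55, sqrt(-133 - 54)) = -140838 - (-33)/(-238 - 3*55) = -140838 - (-33)/(-238 - 165) = -140838 - (-33)/(-403) = -140838 - (-33)*(-1)/403 = -140838 - 1*33/403 = -140838 - 33/403 = -56757747/403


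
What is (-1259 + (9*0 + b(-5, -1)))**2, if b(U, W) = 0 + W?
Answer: 1587600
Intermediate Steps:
b(U, W) = W
(-1259 + (9*0 + b(-5, -1)))**2 = (-1259 + (9*0 - 1))**2 = (-1259 + (0 - 1))**2 = (-1259 - 1)**2 = (-1260)**2 = 1587600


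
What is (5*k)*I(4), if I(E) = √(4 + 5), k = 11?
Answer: 165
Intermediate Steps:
I(E) = 3 (I(E) = √9 = 3)
(5*k)*I(4) = (5*11)*3 = 55*3 = 165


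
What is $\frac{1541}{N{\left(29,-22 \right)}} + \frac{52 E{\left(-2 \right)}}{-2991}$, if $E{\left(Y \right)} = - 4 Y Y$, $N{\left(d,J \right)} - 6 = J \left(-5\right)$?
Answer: $\frac{4705643}{346956} \approx 13.563$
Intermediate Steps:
$N{\left(d,J \right)} = 6 - 5 J$ ($N{\left(d,J \right)} = 6 + J \left(-5\right) = 6 - 5 J$)
$E{\left(Y \right)} = - 4 Y^{2}$
$\frac{1541}{N{\left(29,-22 \right)}} + \frac{52 E{\left(-2 \right)}}{-2991} = \frac{1541}{6 - -110} + \frac{52 \left(- 4 \left(-2\right)^{2}\right)}{-2991} = \frac{1541}{6 + 110} + 52 \left(\left(-4\right) 4\right) \left(- \frac{1}{2991}\right) = \frac{1541}{116} + 52 \left(-16\right) \left(- \frac{1}{2991}\right) = 1541 \cdot \frac{1}{116} - - \frac{832}{2991} = \frac{1541}{116} + \frac{832}{2991} = \frac{4705643}{346956}$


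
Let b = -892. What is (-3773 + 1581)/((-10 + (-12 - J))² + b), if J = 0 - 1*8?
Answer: 274/87 ≈ 3.1494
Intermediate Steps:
J = -8 (J = 0 - 8 = -8)
(-3773 + 1581)/((-10 + (-12 - J))² + b) = (-3773 + 1581)/((-10 + (-12 - 1*(-8)))² - 892) = -2192/((-10 + (-12 + 8))² - 892) = -2192/((-10 - 4)² - 892) = -2192/((-14)² - 892) = -2192/(196 - 892) = -2192/(-696) = -2192*(-1/696) = 274/87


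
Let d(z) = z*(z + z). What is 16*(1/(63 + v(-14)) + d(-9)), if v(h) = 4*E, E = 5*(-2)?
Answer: 59632/23 ≈ 2592.7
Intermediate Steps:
E = -10
d(z) = 2*z**2 (d(z) = z*(2*z) = 2*z**2)
v(h) = -40 (v(h) = 4*(-10) = -40)
16*(1/(63 + v(-14)) + d(-9)) = 16*(1/(63 - 40) + 2*(-9)**2) = 16*(1/23 + 2*81) = 16*(1/23 + 162) = 16*(3727/23) = 59632/23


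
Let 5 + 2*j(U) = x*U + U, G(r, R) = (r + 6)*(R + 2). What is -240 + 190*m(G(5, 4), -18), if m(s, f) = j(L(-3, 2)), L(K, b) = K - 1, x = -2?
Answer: -335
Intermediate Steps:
G(r, R) = (2 + R)*(6 + r) (G(r, R) = (6 + r)*(2 + R) = (2 + R)*(6 + r))
L(K, b) = -1 + K
j(U) = -5/2 - U/2 (j(U) = -5/2 + (-2*U + U)/2 = -5/2 + (-U)/2 = -5/2 - U/2)
m(s, f) = -½ (m(s, f) = -5/2 - (-1 - 3)/2 = -5/2 - ½*(-4) = -5/2 + 2 = -½)
-240 + 190*m(G(5, 4), -18) = -240 + 190*(-½) = -240 - 95 = -335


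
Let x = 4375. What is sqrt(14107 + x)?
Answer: sqrt(18482) ≈ 135.95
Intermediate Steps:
sqrt(14107 + x) = sqrt(14107 + 4375) = sqrt(18482)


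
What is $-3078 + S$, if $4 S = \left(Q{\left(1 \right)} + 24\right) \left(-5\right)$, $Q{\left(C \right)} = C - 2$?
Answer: $- \frac{12427}{4} \approx -3106.8$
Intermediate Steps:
$Q{\left(C \right)} = -2 + C$ ($Q{\left(C \right)} = C - 2 = -2 + C$)
$S = - \frac{115}{4}$ ($S = \frac{\left(\left(-2 + 1\right) + 24\right) \left(-5\right)}{4} = \frac{\left(-1 + 24\right) \left(-5\right)}{4} = \frac{23 \left(-5\right)}{4} = \frac{1}{4} \left(-115\right) = - \frac{115}{4} \approx -28.75$)
$-3078 + S = -3078 - \frac{115}{4} = - \frac{12427}{4}$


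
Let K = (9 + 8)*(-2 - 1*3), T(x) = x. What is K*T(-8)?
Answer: 680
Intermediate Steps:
K = -85 (K = 17*(-2 - 3) = 17*(-5) = -85)
K*T(-8) = -85*(-8) = 680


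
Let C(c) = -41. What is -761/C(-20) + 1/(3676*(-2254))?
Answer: 6305420703/339713864 ≈ 18.561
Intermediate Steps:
-761/C(-20) + 1/(3676*(-2254)) = -761/(-41) + 1/(3676*(-2254)) = -761*(-1/41) + (1/3676)*(-1/2254) = 761/41 - 1/8285704 = 6305420703/339713864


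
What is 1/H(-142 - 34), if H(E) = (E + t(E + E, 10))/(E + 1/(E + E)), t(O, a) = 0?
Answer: 61953/61952 ≈ 1.0000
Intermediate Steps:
H(E) = E/(E + 1/(2*E)) (H(E) = (E + 0)/(E + 1/(E + E)) = E/(E + 1/(2*E)))
1/H(-142 - 34) = 1/(2*(-142 - 34)²/(1 + 2*(-142 - 34)²)) = 1/(2*(-176)²/(1 + 2*(-176)²)) = 1/(2*30976/(1 + 2*30976)) = 1/(2*30976/(1 + 61952)) = 1/(2*30976/61953) = 1/(2*30976*(1/61953)) = 1/(61952/61953) = 61953/61952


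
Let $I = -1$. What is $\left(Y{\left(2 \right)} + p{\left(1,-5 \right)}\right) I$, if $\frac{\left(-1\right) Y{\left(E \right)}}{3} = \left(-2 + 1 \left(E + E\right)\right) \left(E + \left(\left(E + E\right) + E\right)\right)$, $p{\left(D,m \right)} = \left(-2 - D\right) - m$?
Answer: $46$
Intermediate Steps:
$p{\left(D,m \right)} = -2 - D - m$
$Y{\left(E \right)} = - 12 E \left(-2 + 2 E\right)$ ($Y{\left(E \right)} = - 3 \left(-2 + 1 \left(E + E\right)\right) \left(E + \left(\left(E + E\right) + E\right)\right) = - 3 \left(-2 + 1 \cdot 2 E\right) \left(E + \left(2 E + E\right)\right) = - 3 \left(-2 + 2 E\right) \left(E + 3 E\right) = - 3 \left(-2 + 2 E\right) 4 E = - 3 \cdot 4 E \left(-2 + 2 E\right) = - 12 E \left(-2 + 2 E\right)$)
$\left(Y{\left(2 \right)} + p{\left(1,-5 \right)}\right) I = \left(24 \cdot 2 \left(1 - 2\right) - -2\right) \left(-1\right) = \left(24 \cdot 2 \left(-1\right) + 2\right) \left(-1\right) = \left(-48 + 2\right) \left(-1\right) = \left(-46\right) \left(-1\right) = 46$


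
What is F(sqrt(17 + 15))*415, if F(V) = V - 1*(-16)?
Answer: 6640 + 1660*sqrt(2) ≈ 8987.6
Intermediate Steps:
F(V) = 16 + V (F(V) = V + 16 = 16 + V)
F(sqrt(17 + 15))*415 = (16 + sqrt(17 + 15))*415 = (16 + sqrt(32))*415 = (16 + 4*sqrt(2))*415 = 6640 + 1660*sqrt(2)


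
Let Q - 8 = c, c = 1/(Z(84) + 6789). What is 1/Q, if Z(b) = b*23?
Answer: 8721/69769 ≈ 0.12500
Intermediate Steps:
Z(b) = 23*b
c = 1/8721 (c = 1/(23*84 + 6789) = 1/(1932 + 6789) = 1/8721 ≈ 0.00011467)
Q = 69769/8721 (Q = 8 + 1/8721 = 69769/8721 ≈ 8.0001)
1/Q = 1/(69769/8721) = 8721/69769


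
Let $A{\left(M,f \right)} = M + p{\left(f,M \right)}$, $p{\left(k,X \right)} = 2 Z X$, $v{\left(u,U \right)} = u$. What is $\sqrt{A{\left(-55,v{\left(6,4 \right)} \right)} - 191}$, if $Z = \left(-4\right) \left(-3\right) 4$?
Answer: $3 i \sqrt{614} \approx 74.337 i$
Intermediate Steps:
$Z = 48$ ($Z = 12 \cdot 4 = 48$)
$p{\left(k,X \right)} = 96 X$ ($p{\left(k,X \right)} = 2 \cdot 48 X = 96 X$)
$A{\left(M,f \right)} = 97 M$ ($A{\left(M,f \right)} = M + 96 M = 97 M$)
$\sqrt{A{\left(-55,v{\left(6,4 \right)} \right)} - 191} = \sqrt{97 \left(-55\right) - 191} = \sqrt{-5335 - 191} = \sqrt{-5526} = 3 i \sqrt{614}$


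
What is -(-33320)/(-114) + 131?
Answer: -9193/57 ≈ -161.28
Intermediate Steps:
-(-33320)/(-114) + 131 = -(-33320)*(-1)/114 + 131 = -170*98/57 + 131 = -16660/57 + 131 = -9193/57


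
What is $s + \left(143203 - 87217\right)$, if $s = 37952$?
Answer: $93938$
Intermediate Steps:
$s + \left(143203 - 87217\right) = 37952 + \left(143203 - 87217\right) = 37952 + 55986 = 93938$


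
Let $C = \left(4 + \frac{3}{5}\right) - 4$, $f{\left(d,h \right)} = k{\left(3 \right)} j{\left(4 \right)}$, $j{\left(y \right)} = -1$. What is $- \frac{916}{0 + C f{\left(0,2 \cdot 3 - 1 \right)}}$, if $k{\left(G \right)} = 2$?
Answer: $\frac{2290}{3} \approx 763.33$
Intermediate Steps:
$f{\left(d,h \right)} = -2$ ($f{\left(d,h \right)} = 2 \left(-1\right) = -2$)
$C = \frac{3}{5}$ ($C = \left(4 + 3 \cdot \frac{1}{5}\right) - 4 = \left(4 + \frac{3}{5}\right) - 4 = \frac{23}{5} - 4 = \frac{3}{5} \approx 0.6$)
$- \frac{916}{0 + C f{\left(0,2 \cdot 3 - 1 \right)}} = - \frac{916}{0 + \frac{3}{5} \left(-2\right)} = - \frac{916}{0 - \frac{6}{5}} = - \frac{916}{- \frac{6}{5}} = \left(-916\right) \left(- \frac{5}{6}\right) = \frac{2290}{3}$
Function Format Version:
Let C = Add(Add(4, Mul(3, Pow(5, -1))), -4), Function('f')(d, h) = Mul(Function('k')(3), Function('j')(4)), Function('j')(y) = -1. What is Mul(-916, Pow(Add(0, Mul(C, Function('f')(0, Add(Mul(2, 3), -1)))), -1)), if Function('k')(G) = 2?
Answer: Rational(2290, 3) ≈ 763.33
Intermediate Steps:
Function('f')(d, h) = -2 (Function('f')(d, h) = Mul(2, -1) = -2)
C = Rational(3, 5) (C = Add(Add(4, Mul(3, Rational(1, 5))), -4) = Add(Add(4, Rational(3, 5)), -4) = Add(Rational(23, 5), -4) = Rational(3, 5) ≈ 0.60000)
Mul(-916, Pow(Add(0, Mul(C, Function('f')(0, Add(Mul(2, 3), -1)))), -1)) = Mul(-916, Pow(Add(0, Mul(Rational(3, 5), -2)), -1)) = Mul(-916, Pow(Add(0, Rational(-6, 5)), -1)) = Mul(-916, Pow(Rational(-6, 5), -1)) = Mul(-916, Rational(-5, 6)) = Rational(2290, 3)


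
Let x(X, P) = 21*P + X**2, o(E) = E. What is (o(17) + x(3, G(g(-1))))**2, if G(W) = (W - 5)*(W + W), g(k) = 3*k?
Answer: 1069156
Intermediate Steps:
G(W) = 2*W*(-5 + W) (G(W) = (-5 + W)*(2*W) = 2*W*(-5 + W))
x(X, P) = X**2 + 21*P
(o(17) + x(3, G(g(-1))))**2 = (17 + (3**2 + 21*(2*(3*(-1))*(-5 + 3*(-1)))))**2 = (17 + (9 + 21*(2*(-3)*(-5 - 3))))**2 = (17 + (9 + 21*(2*(-3)*(-8))))**2 = (17 + (9 + 21*48))**2 = (17 + (9 + 1008))**2 = (17 + 1017)**2 = 1034**2 = 1069156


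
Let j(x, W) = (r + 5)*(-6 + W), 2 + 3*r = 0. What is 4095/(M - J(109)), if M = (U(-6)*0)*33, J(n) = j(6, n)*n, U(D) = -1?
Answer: -945/11227 ≈ -0.084172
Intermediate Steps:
r = -2/3 (r = -2/3 + (1/3)*0 = -2/3 + 0 = -2/3 ≈ -0.66667)
j(x, W) = -26 + 13*W/3 (j(x, W) = (-2/3 + 5)*(-6 + W) = 13*(-6 + W)/3 = -26 + 13*W/3)
J(n) = n*(-26 + 13*n/3) (J(n) = (-26 + 13*n/3)*n = n*(-26 + 13*n/3))
M = 0 (M = -1*0*33 = 0*33 = 0)
4095/(M - J(109)) = 4095/(0 - 13*109*(-6 + 109)/3) = 4095/(0 - 13*109*103/3) = 4095/(0 - 1*145951/3) = 4095/(0 - 145951/3) = 4095/(-145951/3) = 4095*(-3/145951) = -945/11227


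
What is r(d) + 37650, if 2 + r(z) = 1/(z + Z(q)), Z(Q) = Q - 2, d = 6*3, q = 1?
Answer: 640017/17 ≈ 37648.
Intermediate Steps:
d = 18
Z(Q) = -2 + Q
r(z) = -2 + 1/(-1 + z) (r(z) = -2 + 1/(z + (-2 + 1)) = -2 + 1/(z - 1) = -2 + 1/(-1 + z))
r(d) + 37650 = (3 - 2*18)/(-1 + 18) + 37650 = (3 - 36)/17 + 37650 = (1/17)*(-33) + 37650 = -33/17 + 37650 = 640017/17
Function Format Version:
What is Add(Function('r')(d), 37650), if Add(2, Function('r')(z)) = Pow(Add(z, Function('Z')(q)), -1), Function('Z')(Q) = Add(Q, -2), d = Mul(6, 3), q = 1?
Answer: Rational(640017, 17) ≈ 37648.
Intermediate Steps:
d = 18
Function('Z')(Q) = Add(-2, Q)
Function('r')(z) = Add(-2, Pow(Add(-1, z), -1)) (Function('r')(z) = Add(-2, Pow(Add(z, Add(-2, 1)), -1)) = Add(-2, Pow(Add(z, -1), -1)) = Add(-2, Pow(Add(-1, z), -1)))
Add(Function('r')(d), 37650) = Add(Mul(Pow(Add(-1, 18), -1), Add(3, Mul(-2, 18))), 37650) = Add(Mul(Pow(17, -1), Add(3, -36)), 37650) = Add(Mul(Rational(1, 17), -33), 37650) = Add(Rational(-33, 17), 37650) = Rational(640017, 17)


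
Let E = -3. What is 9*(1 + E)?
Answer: -18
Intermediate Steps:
9*(1 + E) = 9*(1 - 3) = 9*(-2) = -18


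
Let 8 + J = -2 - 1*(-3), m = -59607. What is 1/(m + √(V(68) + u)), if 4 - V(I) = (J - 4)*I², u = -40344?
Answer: -19869/1184327975 - 2*√2631/3552983925 ≈ -1.6805e-5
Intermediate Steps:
J = -7 (J = -8 + (-2 - 1*(-3)) = -8 + (-2 + 3) = -8 + 1 = -7)
V(I) = 4 + 11*I² (V(I) = 4 - (-7 - 4)*I² = 4 - (-11)*I² = 4 + 11*I²)
1/(m + √(V(68) + u)) = 1/(-59607 + √((4 + 11*68²) - 40344)) = 1/(-59607 + √((4 + 11*4624) - 40344)) = 1/(-59607 + √((4 + 50864) - 40344)) = 1/(-59607 + √(50868 - 40344)) = 1/(-59607 + √10524) = 1/(-59607 + 2*√2631)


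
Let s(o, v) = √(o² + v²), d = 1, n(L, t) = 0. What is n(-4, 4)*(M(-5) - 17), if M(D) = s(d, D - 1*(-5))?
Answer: 0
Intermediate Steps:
M(D) = √(1 + (5 + D)²) (M(D) = √(1² + (D - 1*(-5))²) = √(1 + (D + 5)²) = √(1 + (5 + D)²))
n(-4, 4)*(M(-5) - 17) = 0*(√(1 + (5 - 5)²) - 17) = 0*(√(1 + 0²) - 17) = 0*(√(1 + 0) - 17) = 0*(√1 - 17) = 0*(1 - 17) = 0*(-16) = 0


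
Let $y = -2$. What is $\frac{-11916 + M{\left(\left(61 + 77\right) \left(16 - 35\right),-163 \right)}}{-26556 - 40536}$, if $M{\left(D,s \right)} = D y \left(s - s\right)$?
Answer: $\frac{993}{5591} \approx 0.17761$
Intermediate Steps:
$M{\left(D,s \right)} = 0$ ($M{\left(D,s \right)} = D \left(-2\right) \left(s - s\right) = - 2 D 0 = 0$)
$\frac{-11916 + M{\left(\left(61 + 77\right) \left(16 - 35\right),-163 \right)}}{-26556 - 40536} = \frac{-11916 + 0}{-26556 - 40536} = - \frac{11916}{-67092} = \left(-11916\right) \left(- \frac{1}{67092}\right) = \frac{993}{5591}$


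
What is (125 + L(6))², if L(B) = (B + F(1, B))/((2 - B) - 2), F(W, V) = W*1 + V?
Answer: 543169/36 ≈ 15088.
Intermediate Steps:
F(W, V) = V + W (F(W, V) = W + V = V + W)
L(B) = -(1 + 2*B)/B (L(B) = (B + (B + 1))/((2 - B) - 2) = (B + (1 + B))/((-B)) = (-1/B)*(1 + 2*B) = -(1 + 2*B)/B)
(125 + L(6))² = (125 + (-2 - 1/6))² = (125 + (-2 - 1*⅙))² = (125 + (-2 - ⅙))² = (125 - 13/6)² = (737/6)² = 543169/36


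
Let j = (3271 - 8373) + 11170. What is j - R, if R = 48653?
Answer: -42585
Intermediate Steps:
j = 6068 (j = -5102 + 11170 = 6068)
j - R = 6068 - 1*48653 = 6068 - 48653 = -42585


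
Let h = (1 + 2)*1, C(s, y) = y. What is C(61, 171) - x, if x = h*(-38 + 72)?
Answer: 69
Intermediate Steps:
h = 3 (h = 3*1 = 3)
x = 102 (x = 3*(-38 + 72) = 3*34 = 102)
C(61, 171) - x = 171 - 1*102 = 171 - 102 = 69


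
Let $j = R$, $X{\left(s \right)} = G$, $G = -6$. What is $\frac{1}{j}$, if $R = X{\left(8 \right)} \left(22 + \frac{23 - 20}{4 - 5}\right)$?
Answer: $- \frac{1}{114} \approx -0.0087719$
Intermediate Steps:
$X{\left(s \right)} = -6$
$R = -114$ ($R = - 6 \left(22 + \frac{23 - 20}{4 - 5}\right) = - 6 \left(22 + \frac{3}{-1}\right) = - 6 \left(22 + 3 \left(-1\right)\right) = - 6 \left(22 - 3\right) = \left(-6\right) 19 = -114$)
$j = -114$
$\frac{1}{j} = \frac{1}{-114} = - \frac{1}{114}$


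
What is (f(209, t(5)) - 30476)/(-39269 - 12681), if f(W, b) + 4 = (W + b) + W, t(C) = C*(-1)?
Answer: 30067/51950 ≈ 0.57877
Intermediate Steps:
t(C) = -C
f(W, b) = -4 + b + 2*W (f(W, b) = -4 + ((W + b) + W) = -4 + (b + 2*W) = -4 + b + 2*W)
(f(209, t(5)) - 30476)/(-39269 - 12681) = ((-4 - 1*5 + 2*209) - 30476)/(-39269 - 12681) = ((-4 - 5 + 418) - 30476)/(-51950) = (409 - 30476)*(-1/51950) = -30067*(-1/51950) = 30067/51950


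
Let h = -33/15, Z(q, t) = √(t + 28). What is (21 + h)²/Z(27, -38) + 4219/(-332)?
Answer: -4219/332 - 4418*I*√10/125 ≈ -12.708 - 111.77*I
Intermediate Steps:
Z(q, t) = √(28 + t)
h = -11/5 (h = -33*1/15 = -11/5 ≈ -2.2000)
(21 + h)²/Z(27, -38) + 4219/(-332) = (21 - 11/5)²/(√(28 - 38)) + 4219/(-332) = (94/5)²/(√(-10)) + 4219*(-1/332) = 8836/(25*((I*√10))) - 4219/332 = 8836*(-I*√10/10)/25 - 4219/332 = -4418*I*√10/125 - 4219/332 = -4219/332 - 4418*I*√10/125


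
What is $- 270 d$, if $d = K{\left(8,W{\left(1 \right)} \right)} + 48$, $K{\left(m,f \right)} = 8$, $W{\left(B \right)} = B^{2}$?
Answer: $-15120$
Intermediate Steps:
$d = 56$ ($d = 8 + 48 = 56$)
$- 270 d = \left(-270\right) 56 = -15120$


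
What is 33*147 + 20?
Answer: 4871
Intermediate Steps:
33*147 + 20 = 4851 + 20 = 4871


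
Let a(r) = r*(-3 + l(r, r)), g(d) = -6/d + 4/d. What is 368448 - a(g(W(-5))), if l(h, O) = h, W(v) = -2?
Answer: 368450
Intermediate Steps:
g(d) = -2/d
a(r) = r*(-3 + r)
368448 - a(g(W(-5))) = 368448 - (-2/(-2))*(-3 - 2/(-2)) = 368448 - (-2*(-1/2))*(-3 - 2*(-1/2)) = 368448 - (-3 + 1) = 368448 - (-2) = 368448 - 1*(-2) = 368448 + 2 = 368450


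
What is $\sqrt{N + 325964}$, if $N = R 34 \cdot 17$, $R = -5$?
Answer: $\sqrt{323074} \approx 568.4$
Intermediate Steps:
$N = -2890$ ($N = \left(-5\right) 34 \cdot 17 = \left(-170\right) 17 = -2890$)
$\sqrt{N + 325964} = \sqrt{-2890 + 325964} = \sqrt{323074}$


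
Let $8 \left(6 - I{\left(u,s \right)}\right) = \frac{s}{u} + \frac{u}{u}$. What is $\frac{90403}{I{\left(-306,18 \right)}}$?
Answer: $\frac{1536851}{100} \approx 15369.0$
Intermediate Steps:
$I{\left(u,s \right)} = \frac{47}{8} - \frac{s}{8 u}$ ($I{\left(u,s \right)} = 6 - \frac{\frac{s}{u} + \frac{u}{u}}{8} = 6 - \frac{\frac{s}{u} + 1}{8} = 6 - \frac{1 + \frac{s}{u}}{8} = 6 - \left(\frac{1}{8} + \frac{s}{8 u}\right) = \frac{47}{8} - \frac{s}{8 u}$)
$\frac{90403}{I{\left(-306,18 \right)}} = \frac{90403}{\frac{1}{8} \frac{1}{-306} \left(\left(-1\right) 18 + 47 \left(-306\right)\right)} = \frac{90403}{\frac{1}{8} \left(- \frac{1}{306}\right) \left(-18 - 14382\right)} = \frac{90403}{\frac{1}{8} \left(- \frac{1}{306}\right) \left(-14400\right)} = \frac{90403}{\frac{100}{17}} = 90403 \cdot \frac{17}{100} = \frac{1536851}{100}$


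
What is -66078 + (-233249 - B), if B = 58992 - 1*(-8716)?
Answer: -367035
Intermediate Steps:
B = 67708 (B = 58992 + 8716 = 67708)
-66078 + (-233249 - B) = -66078 + (-233249 - 1*67708) = -66078 + (-233249 - 67708) = -66078 - 300957 = -367035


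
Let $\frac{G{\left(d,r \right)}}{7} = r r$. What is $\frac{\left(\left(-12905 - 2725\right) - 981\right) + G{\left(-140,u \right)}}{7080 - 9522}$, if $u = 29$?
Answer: $\frac{5362}{1221} \approx 4.3915$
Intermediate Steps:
$G{\left(d,r \right)} = 7 r^{2}$ ($G{\left(d,r \right)} = 7 r r = 7 r^{2}$)
$\frac{\left(\left(-12905 - 2725\right) - 981\right) + G{\left(-140,u \right)}}{7080 - 9522} = \frac{\left(\left(-12905 - 2725\right) - 981\right) + 7 \cdot 29^{2}}{7080 - 9522} = \frac{\left(-15630 - 981\right) + 7 \cdot 841}{-2442} = \left(-16611 + 5887\right) \left(- \frac{1}{2442}\right) = \left(-10724\right) \left(- \frac{1}{2442}\right) = \frac{5362}{1221}$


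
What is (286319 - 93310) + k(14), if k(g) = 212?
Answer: 193221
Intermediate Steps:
(286319 - 93310) + k(14) = (286319 - 93310) + 212 = 193009 + 212 = 193221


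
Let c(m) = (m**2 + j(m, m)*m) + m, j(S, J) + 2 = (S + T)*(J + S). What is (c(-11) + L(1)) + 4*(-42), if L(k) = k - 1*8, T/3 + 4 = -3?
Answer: -7787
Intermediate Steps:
T = -21 (T = -12 + 3*(-3) = -12 - 9 = -21)
L(k) = -8 + k (L(k) = k - 8 = -8 + k)
j(S, J) = -2 + (-21 + S)*(J + S) (j(S, J) = -2 + (S - 21)*(J + S) = -2 + (-21 + S)*(J + S))
c(m) = m + m**2 + m*(-2 - 42*m + 2*m**2) (c(m) = (m**2 + (-2 + m**2 - 21*m - 21*m + m*m)*m) + m = (m**2 + (-2 + m**2 - 21*m - 21*m + m**2)*m) + m = (m**2 + (-2 - 42*m + 2*m**2)*m) + m = (m**2 + m*(-2 - 42*m + 2*m**2)) + m = m + m**2 + m*(-2 - 42*m + 2*m**2))
(c(-11) + L(1)) + 4*(-42) = (-11*(-1 - 41*(-11) + 2*(-11)**2) + (-8 + 1)) + 4*(-42) = (-11*(-1 + 451 + 2*121) - 7) - 168 = (-11*(-1 + 451 + 242) - 7) - 168 = (-11*692 - 7) - 168 = (-7612 - 7) - 168 = -7619 - 168 = -7787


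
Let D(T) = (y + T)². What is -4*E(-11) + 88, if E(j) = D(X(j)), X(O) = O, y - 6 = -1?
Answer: -56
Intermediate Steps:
y = 5 (y = 6 - 1 = 5)
D(T) = (5 + T)²
E(j) = (5 + j)²
-4*E(-11) + 88 = -4*(5 - 11)² + 88 = -4*(-6)² + 88 = -4*36 + 88 = -144 + 88 = -56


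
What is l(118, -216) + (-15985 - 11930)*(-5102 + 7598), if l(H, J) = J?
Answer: -69676056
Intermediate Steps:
l(118, -216) + (-15985 - 11930)*(-5102 + 7598) = -216 + (-15985 - 11930)*(-5102 + 7598) = -216 - 27915*2496 = -216 - 69675840 = -69676056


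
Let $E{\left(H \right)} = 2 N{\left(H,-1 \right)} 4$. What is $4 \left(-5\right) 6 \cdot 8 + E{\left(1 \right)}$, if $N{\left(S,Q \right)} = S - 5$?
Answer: $-992$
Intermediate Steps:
$N{\left(S,Q \right)} = -5 + S$
$E{\left(H \right)} = -40 + 8 H$ ($E{\left(H \right)} = 2 \left(-5 + H\right) 4 = \left(-10 + 2 H\right) 4 = -40 + 8 H$)
$4 \left(-5\right) 6 \cdot 8 + E{\left(1 \right)} = 4 \left(-5\right) 6 \cdot 8 + \left(-40 + 8 \cdot 1\right) = \left(-20\right) 6 \cdot 8 + \left(-40 + 8\right) = \left(-120\right) 8 - 32 = -960 - 32 = -992$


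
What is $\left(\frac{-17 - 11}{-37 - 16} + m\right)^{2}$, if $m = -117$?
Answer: $\frac{38105929}{2809} \approx 13566.0$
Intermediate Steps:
$\left(\frac{-17 - 11}{-37 - 16} + m\right)^{2} = \left(\frac{-17 - 11}{-37 - 16} - 117\right)^{2} = \left(- \frac{28}{-53} - 117\right)^{2} = \left(\left(-28\right) \left(- \frac{1}{53}\right) - 117\right)^{2} = \left(\frac{28}{53} - 117\right)^{2} = \left(- \frac{6173}{53}\right)^{2} = \frac{38105929}{2809}$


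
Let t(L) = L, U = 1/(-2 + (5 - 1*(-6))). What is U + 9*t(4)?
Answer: 325/9 ≈ 36.111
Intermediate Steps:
U = ⅑ (U = 1/(-2 + (5 + 6)) = 1/(-2 + 11) = 1/9 = ⅑ ≈ 0.11111)
U + 9*t(4) = ⅑ + 9*4 = ⅑ + 36 = 325/9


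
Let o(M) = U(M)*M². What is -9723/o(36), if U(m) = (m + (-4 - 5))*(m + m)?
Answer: -3241/839808 ≈ -0.0038592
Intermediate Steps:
U(m) = 2*m*(-9 + m) (U(m) = (m - 9)*(2*m) = (-9 + m)*(2*m) = 2*m*(-9 + m))
o(M) = 2*M³*(-9 + M) (o(M) = (2*M*(-9 + M))*M² = 2*M³*(-9 + M))
-9723/o(36) = -9723*1/(93312*(-9 + 36)) = -9723/(2*46656*27) = -9723/2519424 = -9723*1/2519424 = -3241/839808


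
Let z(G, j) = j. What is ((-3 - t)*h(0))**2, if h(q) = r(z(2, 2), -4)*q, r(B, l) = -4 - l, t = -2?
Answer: 0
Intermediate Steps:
h(q) = 0 (h(q) = (-4 - 1*(-4))*q = (-4 + 4)*q = 0*q = 0)
((-3 - t)*h(0))**2 = ((-3 - 1*(-2))*0)**2 = ((-3 + 2)*0)**2 = (-1*0)**2 = 0**2 = 0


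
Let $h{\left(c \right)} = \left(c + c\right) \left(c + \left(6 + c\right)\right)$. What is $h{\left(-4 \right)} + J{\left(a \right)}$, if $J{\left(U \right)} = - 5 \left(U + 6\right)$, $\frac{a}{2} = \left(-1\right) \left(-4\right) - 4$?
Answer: $-14$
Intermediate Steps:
$a = 0$ ($a = 2 \left(\left(-1\right) \left(-4\right) - 4\right) = 2 \left(4 - 4\right) = 2 \cdot 0 = 0$)
$h{\left(c \right)} = 2 c \left(6 + 2 c\right)$
$J{\left(U \right)} = -30 - 5 U$ ($J{\left(U \right)} = - 5 \left(6 + U\right) = -30 - 5 U$)
$h{\left(-4 \right)} + J{\left(a \right)} = 4 \left(-4\right) \left(3 - 4\right) - 30 = 4 \left(-4\right) \left(-1\right) + \left(-30 + 0\right) = 16 - 30 = -14$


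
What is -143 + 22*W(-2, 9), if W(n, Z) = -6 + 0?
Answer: -275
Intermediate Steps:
W(n, Z) = -6
-143 + 22*W(-2, 9) = -143 + 22*(-6) = -143 - 132 = -275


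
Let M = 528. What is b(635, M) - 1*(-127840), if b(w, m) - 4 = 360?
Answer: 128204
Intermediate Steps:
b(w, m) = 364 (b(w, m) = 4 + 360 = 364)
b(635, M) - 1*(-127840) = 364 - 1*(-127840) = 364 + 127840 = 128204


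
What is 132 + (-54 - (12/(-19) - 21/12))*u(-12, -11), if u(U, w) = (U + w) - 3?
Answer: 56015/38 ≈ 1474.1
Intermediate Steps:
u(U, w) = -3 + U + w
132 + (-54 - (12/(-19) - 21/12))*u(-12, -11) = 132 + (-54 - (12/(-19) - 21/12))*(-3 - 12 - 11) = 132 + (-54 - (12*(-1/19) - 21*1/12))*(-26) = 132 + (-54 - (-12/19 - 7/4))*(-26) = 132 + (-54 - 1*(-181/76))*(-26) = 132 + (-54 + 181/76)*(-26) = 132 - 3923/76*(-26) = 132 + 50999/38 = 56015/38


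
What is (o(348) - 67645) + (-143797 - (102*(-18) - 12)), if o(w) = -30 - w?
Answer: -209972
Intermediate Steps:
(o(348) - 67645) + (-143797 - (102*(-18) - 12)) = ((-30 - 1*348) - 67645) + (-143797 - (102*(-18) - 12)) = ((-30 - 348) - 67645) + (-143797 - (-1836 - 12)) = (-378 - 67645) + (-143797 - 1*(-1848)) = -68023 + (-143797 + 1848) = -68023 - 141949 = -209972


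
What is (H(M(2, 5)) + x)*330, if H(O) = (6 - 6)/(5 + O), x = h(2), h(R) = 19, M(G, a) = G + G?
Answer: 6270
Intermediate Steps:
M(G, a) = 2*G
x = 19
H(O) = 0 (H(O) = 0/(5 + O) = 0)
(H(M(2, 5)) + x)*330 = (0 + 19)*330 = 19*330 = 6270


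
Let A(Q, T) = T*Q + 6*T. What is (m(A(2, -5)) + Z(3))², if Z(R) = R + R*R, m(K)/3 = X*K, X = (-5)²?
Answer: 8928144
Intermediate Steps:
X = 25
A(Q, T) = 6*T + Q*T (A(Q, T) = Q*T + 6*T = 6*T + Q*T)
m(K) = 75*K (m(K) = 3*(25*K) = 75*K)
Z(R) = R + R²
(m(A(2, -5)) + Z(3))² = (75*(-5*(6 + 2)) + 3*(1 + 3))² = (75*(-5*8) + 3*4)² = (75*(-40) + 12)² = (-3000 + 12)² = (-2988)² = 8928144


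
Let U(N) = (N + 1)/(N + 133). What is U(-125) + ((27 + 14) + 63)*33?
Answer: 6833/2 ≈ 3416.5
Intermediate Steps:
U(N) = (1 + N)/(133 + N)
U(-125) + ((27 + 14) + 63)*33 = (1 - 125)/(133 - 125) + ((27 + 14) + 63)*33 = -124/8 + (41 + 63)*33 = (⅛)*(-124) + 104*33 = -31/2 + 3432 = 6833/2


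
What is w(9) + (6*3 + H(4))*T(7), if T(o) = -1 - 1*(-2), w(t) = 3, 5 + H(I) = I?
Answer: 20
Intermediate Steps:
H(I) = -5 + I
T(o) = 1 (T(o) = -1 + 2 = 1)
w(9) + (6*3 + H(4))*T(7) = 3 + (6*3 + (-5 + 4))*1 = 3 + (18 - 1)*1 = 3 + 17*1 = 3 + 17 = 20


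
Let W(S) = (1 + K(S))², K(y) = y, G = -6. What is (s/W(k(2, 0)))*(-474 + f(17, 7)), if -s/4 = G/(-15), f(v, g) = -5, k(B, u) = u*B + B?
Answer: 3832/45 ≈ 85.156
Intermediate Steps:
k(B, u) = B + B*u (k(B, u) = B*u + B = B + B*u)
s = -8/5 (s = -(-24)/(-15) = -(-24)*(-1)/15 = -4*⅖ = -8/5 ≈ -1.6000)
W(S) = (1 + S)²
(s/W(k(2, 0)))*(-474 + f(17, 7)) = (-8/(5*(1 + 2*(1 + 0))²))*(-474 - 5) = -8/(5*(1 + 2*1)²)*(-479) = -8/(5*(1 + 2)²)*(-479) = -8/(5*(3²))*(-479) = -8/5/9*(-479) = -8/5*⅑*(-479) = -8/45*(-479) = 3832/45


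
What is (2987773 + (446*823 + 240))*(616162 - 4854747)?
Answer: -14220753614535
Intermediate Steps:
(2987773 + (446*823 + 240))*(616162 - 4854747) = (2987773 + (367058 + 240))*(-4238585) = (2987773 + 367298)*(-4238585) = 3355071*(-4238585) = -14220753614535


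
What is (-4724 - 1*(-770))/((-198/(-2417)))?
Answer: -1592803/33 ≈ -48267.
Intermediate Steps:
(-4724 - 1*(-770))/((-198/(-2417))) = (-4724 + 770)/((-198*(-1/2417))) = -3954/198/2417 = -3954*2417/198 = -1592803/33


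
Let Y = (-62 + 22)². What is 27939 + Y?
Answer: 29539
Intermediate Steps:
Y = 1600 (Y = (-40)² = 1600)
27939 + Y = 27939 + 1600 = 29539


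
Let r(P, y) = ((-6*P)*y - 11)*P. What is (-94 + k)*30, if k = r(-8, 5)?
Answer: -57780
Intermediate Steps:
r(P, y) = P*(-11 - 6*P*y) (r(P, y) = (-6*P*y - 11)*P = (-11 - 6*P*y)*P = P*(-11 - 6*P*y))
k = -1832 (k = -1*(-8)*(11 + 6*(-8)*5) = -1*(-8)*(11 - 240) = -1*(-8)*(-229) = -1832)
(-94 + k)*30 = (-94 - 1832)*30 = -1926*30 = -57780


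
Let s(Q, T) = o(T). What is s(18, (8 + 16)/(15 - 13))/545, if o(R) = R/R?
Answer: 1/545 ≈ 0.0018349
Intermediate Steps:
o(R) = 1
s(Q, T) = 1
s(18, (8 + 16)/(15 - 13))/545 = 1/545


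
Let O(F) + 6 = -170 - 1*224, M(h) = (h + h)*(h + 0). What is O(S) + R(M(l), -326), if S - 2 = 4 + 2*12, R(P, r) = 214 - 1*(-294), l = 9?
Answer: 108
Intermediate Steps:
M(h) = 2*h² (M(h) = (2*h)*h = 2*h²)
R(P, r) = 508 (R(P, r) = 214 + 294 = 508)
S = 30 (S = 2 + (4 + 2*12) = 2 + (4 + 24) = 2 + 28 = 30)
O(F) = -400 (O(F) = -6 + (-170 - 1*224) = -6 + (-170 - 224) = -6 - 394 = -400)
O(S) + R(M(l), -326) = -400 + 508 = 108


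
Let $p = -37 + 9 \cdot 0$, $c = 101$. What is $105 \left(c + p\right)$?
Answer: $6720$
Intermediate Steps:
$p = -37$ ($p = -37 + 0 = -37$)
$105 \left(c + p\right) = 105 \left(101 - 37\right) = 105 \cdot 64 = 6720$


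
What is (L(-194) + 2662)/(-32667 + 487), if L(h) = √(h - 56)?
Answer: -1331/16090 - I*√10/6436 ≈ -0.082722 - 0.00049134*I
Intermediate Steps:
L(h) = √(-56 + h)
(L(-194) + 2662)/(-32667 + 487) = (√(-56 - 194) + 2662)/(-32667 + 487) = (√(-250) + 2662)/(-32180) = (5*I*√10 + 2662)*(-1/32180) = (2662 + 5*I*√10)*(-1/32180) = -1331/16090 - I*√10/6436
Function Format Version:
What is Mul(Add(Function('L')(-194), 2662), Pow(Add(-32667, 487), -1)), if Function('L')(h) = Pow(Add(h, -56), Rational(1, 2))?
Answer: Add(Rational(-1331, 16090), Mul(Rational(-1, 6436), I, Pow(10, Rational(1, 2)))) ≈ Add(-0.082722, Mul(-0.00049134, I))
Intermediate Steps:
Function('L')(h) = Pow(Add(-56, h), Rational(1, 2))
Mul(Add(Function('L')(-194), 2662), Pow(Add(-32667, 487), -1)) = Mul(Add(Pow(Add(-56, -194), Rational(1, 2)), 2662), Pow(Add(-32667, 487), -1)) = Mul(Add(Pow(-250, Rational(1, 2)), 2662), Pow(-32180, -1)) = Mul(Add(Mul(5, I, Pow(10, Rational(1, 2))), 2662), Rational(-1, 32180)) = Mul(Add(2662, Mul(5, I, Pow(10, Rational(1, 2)))), Rational(-1, 32180)) = Add(Rational(-1331, 16090), Mul(Rational(-1, 6436), I, Pow(10, Rational(1, 2))))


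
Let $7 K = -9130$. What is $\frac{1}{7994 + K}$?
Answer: $\frac{7}{46828} \approx 0.00014948$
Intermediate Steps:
$K = - \frac{9130}{7}$ ($K = \frac{1}{7} \left(-9130\right) = - \frac{9130}{7} \approx -1304.3$)
$\frac{1}{7994 + K} = \frac{1}{7994 - \frac{9130}{7}} = \frac{1}{\frac{46828}{7}} = \frac{7}{46828}$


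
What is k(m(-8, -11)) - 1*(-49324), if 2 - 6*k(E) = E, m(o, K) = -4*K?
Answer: 49317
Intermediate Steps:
k(E) = ⅓ - E/6
k(m(-8, -11)) - 1*(-49324) = (⅓ - (-2)*(-11)/3) - 1*(-49324) = (⅓ - ⅙*44) + 49324 = (⅓ - 22/3) + 49324 = -7 + 49324 = 49317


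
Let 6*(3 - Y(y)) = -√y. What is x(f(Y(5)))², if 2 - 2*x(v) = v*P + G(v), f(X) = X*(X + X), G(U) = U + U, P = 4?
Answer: 110809/36 + 646*√5 ≈ 4522.5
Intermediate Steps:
Y(y) = 3 + √y/6 (Y(y) = 3 - (-1)*√y/6 = 3 + √y/6)
G(U) = 2*U
f(X) = 2*X² (f(X) = X*(2*X) = 2*X²)
x(v) = 1 - 3*v (x(v) = 1 - (v*4 + 2*v)/2 = 1 - (4*v + 2*v)/2 = 1 - 3*v)
x(f(Y(5)))² = (1 - 6*(3 + √5/6)²)²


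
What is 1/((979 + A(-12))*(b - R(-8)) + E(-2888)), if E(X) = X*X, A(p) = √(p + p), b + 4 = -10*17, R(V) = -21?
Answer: 8190757/67088500794865 + 306*I*√6/67088500794865 ≈ 1.2209e-7 + 1.1172e-11*I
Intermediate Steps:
b = -174 (b = -4 - 10*17 = -4 - 170 = -174)
A(p) = √2*√p (A(p) = √(2*p) = √2*√p)
E(X) = X²
1/((979 + A(-12))*(b - R(-8)) + E(-2888)) = 1/((979 + √2*√(-12))*(-174 - 1*(-21)) + (-2888)²) = 1/((979 + √2*(2*I*√3))*(-174 + 21) + 8340544) = 1/((979 + 2*I*√6)*(-153) + 8340544) = 1/((-149787 - 306*I*√6) + 8340544) = 1/(8190757 - 306*I*√6)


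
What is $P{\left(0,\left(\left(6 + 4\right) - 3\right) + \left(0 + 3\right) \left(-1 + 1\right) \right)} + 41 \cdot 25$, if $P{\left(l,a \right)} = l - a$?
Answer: $1018$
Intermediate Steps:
$P{\left(0,\left(\left(6 + 4\right) - 3\right) + \left(0 + 3\right) \left(-1 + 1\right) \right)} + 41 \cdot 25 = \left(0 - \left(\left(\left(6 + 4\right) - 3\right) + \left(0 + 3\right) \left(-1 + 1\right)\right)\right) + 41 \cdot 25 = \left(0 - \left(\left(10 - 3\right) + 3 \cdot 0\right)\right) + 1025 = \left(0 - \left(7 + 0\right)\right) + 1025 = \left(0 - 7\right) + 1025 = -7 + 1025 = 1018$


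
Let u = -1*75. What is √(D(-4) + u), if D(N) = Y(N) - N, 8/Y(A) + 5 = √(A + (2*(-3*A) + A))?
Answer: I*√79 ≈ 8.8882*I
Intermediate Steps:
u = -75
Y(A) = 8/(-5 + 2*√(-A)) (Y(A) = 8/(-5 + √(A + (2*(-3*A) + A))) = 8/(-5 + √(A + (-6*A + A))) = 8/(-5 + √(A - 5*A)) = 8/(-5 + √(-4*A)) = 8/(-5 + 2*√(-A)))
D(N) = -N + 8/(-5 + 2*√(-N)) (D(N) = 8/(-5 + 2*√(-N)) - N = -N + 8/(-5 + 2*√(-N)))
√(D(-4) + u) = √((-1*(-4) + 8/(-5 + 2*√(-1*(-4)))) - 75) = √((4 + 8/(-5 + 2*√4)) - 75) = √((4 + 8/(-5 + 2*2)) - 75) = √((4 + 8/(-5 + 4)) - 75) = √((4 + 8/(-1)) - 75) = √((4 + 8*(-1)) - 75) = √((4 - 8) - 75) = √(-4 - 75) = √(-79) = I*√79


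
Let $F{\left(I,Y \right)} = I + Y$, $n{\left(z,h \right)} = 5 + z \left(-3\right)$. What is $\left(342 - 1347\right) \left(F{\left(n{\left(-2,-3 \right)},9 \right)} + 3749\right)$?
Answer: $-3787845$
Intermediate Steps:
$n{\left(z,h \right)} = 5 - 3 z$
$\left(342 - 1347\right) \left(F{\left(n{\left(-2,-3 \right)},9 \right)} + 3749\right) = \left(342 - 1347\right) \left(\left(\left(5 - -6\right) + 9\right) + 3749\right) = - 1005 \left(\left(\left(5 + 6\right) + 9\right) + 3749\right) = - 1005 \left(\left(11 + 9\right) + 3749\right) = - 1005 \left(20 + 3749\right) = \left(-1005\right) 3769 = -3787845$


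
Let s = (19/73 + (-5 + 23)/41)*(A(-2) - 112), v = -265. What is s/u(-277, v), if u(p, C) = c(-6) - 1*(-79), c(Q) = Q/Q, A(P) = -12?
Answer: -64883/59860 ≈ -1.0839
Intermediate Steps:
c(Q) = 1
u(p, C) = 80 (u(p, C) = 1 - 1*(-79) = 1 + 79 = 80)
s = -259532/2993 (s = (19/73 + (-5 + 23)/41)*(-12 - 112) = (19*(1/73) + 18*(1/41))*(-124) = (19/73 + 18/41)*(-124) = (2093/2993)*(-124) = -259532/2993 ≈ -86.713)
s/u(-277, v) = -259532/2993/80 = -259532/2993*1/80 = -64883/59860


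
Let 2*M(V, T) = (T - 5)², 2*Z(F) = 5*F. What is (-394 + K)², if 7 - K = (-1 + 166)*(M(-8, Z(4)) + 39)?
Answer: 315737361/4 ≈ 7.8934e+7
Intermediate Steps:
Z(F) = 5*F/2 (Z(F) = (5*F)/2 = 5*F/2)
M(V, T) = (-5 + T)²/2 (M(V, T) = (T - 5)²/2 = (-5 + T)²/2)
K = -16981/2 (K = 7 - (-1 + 166)*((-5 + (5/2)*4)²/2 + 39) = 7 - 165*((-5 + 10)²/2 + 39) = 7 - 165*((½)*5² + 39) = 7 - 165*((½)*25 + 39) = 7 - 165*(25/2 + 39) = 7 - 165*103/2 = 7 - 1*16995/2 = 7 - 16995/2 = -16981/2 ≈ -8490.5)
(-394 + K)² = (-394 - 16981/2)² = (-17769/2)² = 315737361/4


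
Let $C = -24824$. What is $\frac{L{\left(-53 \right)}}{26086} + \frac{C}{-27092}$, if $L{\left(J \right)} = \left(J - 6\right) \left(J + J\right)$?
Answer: $\frac{102124029}{88340239} \approx 1.156$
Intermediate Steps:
$L{\left(J \right)} = 2 J \left(-6 + J\right)$ ($L{\left(J \right)} = \left(-6 + J\right) 2 J = 2 J \left(-6 + J\right)$)
$\frac{L{\left(-53 \right)}}{26086} + \frac{C}{-27092} = \frac{2 \left(-53\right) \left(-6 - 53\right)}{26086} - \frac{24824}{-27092} = 2 \left(-53\right) \left(-59\right) \frac{1}{26086} - - \frac{6206}{6773} = 6254 \cdot \frac{1}{26086} + \frac{6206}{6773} = \frac{3127}{13043} + \frac{6206}{6773} = \frac{102124029}{88340239}$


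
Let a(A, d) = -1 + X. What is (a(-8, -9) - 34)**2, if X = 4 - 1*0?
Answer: 961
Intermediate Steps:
X = 4 (X = 4 + 0 = 4)
a(A, d) = 3 (a(A, d) = -1 + 4 = 3)
(a(-8, -9) - 34)**2 = (3 - 34)**2 = (-31)**2 = 961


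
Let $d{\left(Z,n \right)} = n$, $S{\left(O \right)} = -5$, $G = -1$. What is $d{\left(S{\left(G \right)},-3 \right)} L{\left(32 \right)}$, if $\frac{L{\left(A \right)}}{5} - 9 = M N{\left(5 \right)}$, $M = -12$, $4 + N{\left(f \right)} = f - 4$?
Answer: $-675$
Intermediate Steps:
$N{\left(f \right)} = -8 + f$ ($N{\left(f \right)} = -4 + \left(f - 4\right) = -4 + \left(-4 + f\right) = -8 + f$)
$L{\left(A \right)} = 225$ ($L{\left(A \right)} = 45 + 5 \left(- 12 \left(-8 + 5\right)\right) = 45 + 5 \left(\left(-12\right) \left(-3\right)\right) = 45 + 5 \cdot 36 = 45 + 180 = 225$)
$d{\left(S{\left(G \right)},-3 \right)} L{\left(32 \right)} = \left(-3\right) 225 = -675$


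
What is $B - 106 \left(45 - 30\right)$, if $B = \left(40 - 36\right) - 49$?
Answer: $-1635$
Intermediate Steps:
$B = -45$ ($B = 4 - 49 = -45$)
$B - 106 \left(45 - 30\right) = -45 - 106 \left(45 - 30\right) = -45 - 1590 = -1635$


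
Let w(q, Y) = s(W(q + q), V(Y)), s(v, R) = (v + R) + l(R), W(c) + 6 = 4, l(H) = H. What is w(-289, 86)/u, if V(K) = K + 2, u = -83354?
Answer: -87/41677 ≈ -0.0020875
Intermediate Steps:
V(K) = 2 + K
W(c) = -2 (W(c) = -6 + 4 = -2)
s(v, R) = v + 2*R (s(v, R) = (v + R) + R = (R + v) + R = v + 2*R)
w(q, Y) = 2 + 2*Y (w(q, Y) = -2 + 2*(2 + Y) = -2 + (4 + 2*Y) = 2 + 2*Y)
w(-289, 86)/u = (2 + 2*86)/(-83354) = (2 + 172)*(-1/83354) = 174*(-1/83354) = -87/41677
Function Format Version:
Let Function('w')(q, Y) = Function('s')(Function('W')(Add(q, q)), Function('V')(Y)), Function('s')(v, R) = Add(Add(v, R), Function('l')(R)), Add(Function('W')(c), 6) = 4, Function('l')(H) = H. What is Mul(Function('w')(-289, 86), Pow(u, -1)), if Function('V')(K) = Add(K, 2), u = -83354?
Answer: Rational(-87, 41677) ≈ -0.0020875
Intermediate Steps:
Function('V')(K) = Add(2, K)
Function('W')(c) = -2 (Function('W')(c) = Add(-6, 4) = -2)
Function('s')(v, R) = Add(v, Mul(2, R)) (Function('s')(v, R) = Add(Add(v, R), R) = Add(Add(R, v), R) = Add(v, Mul(2, R)))
Function('w')(q, Y) = Add(2, Mul(2, Y)) (Function('w')(q, Y) = Add(-2, Mul(2, Add(2, Y))) = Add(-2, Add(4, Mul(2, Y))) = Add(2, Mul(2, Y)))
Mul(Function('w')(-289, 86), Pow(u, -1)) = Mul(Add(2, Mul(2, 86)), Pow(-83354, -1)) = Mul(Add(2, 172), Rational(-1, 83354)) = Mul(174, Rational(-1, 83354)) = Rational(-87, 41677)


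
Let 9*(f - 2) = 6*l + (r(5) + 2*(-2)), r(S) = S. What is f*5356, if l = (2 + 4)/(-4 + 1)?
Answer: 37492/9 ≈ 4165.8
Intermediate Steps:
l = -2 (l = 6/(-3) = 6*(-⅓) = -2)
f = 7/9 (f = 2 + (6*(-2) + (5 + 2*(-2)))/9 = 2 + (-12 + (5 - 4))/9 = 2 + (-12 + 1)/9 = 2 + (⅑)*(-11) = 2 - 11/9 = 7/9 ≈ 0.77778)
f*5356 = (7/9)*5356 = 37492/9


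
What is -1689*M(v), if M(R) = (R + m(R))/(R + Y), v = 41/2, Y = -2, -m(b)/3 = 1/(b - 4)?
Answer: -754983/407 ≈ -1855.0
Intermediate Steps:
m(b) = -3/(-4 + b) (m(b) = -3/(b - 4) = -3/(-4 + b))
v = 41/2 (v = 41*(½) = 41/2 ≈ 20.500)
M(R) = (R - 3/(-4 + R))/(-2 + R) (M(R) = (R - 3/(-4 + R))/(R - 2) = (R - 3/(-4 + R))/(-2 + R))
-1689*M(v) = -1689*(-3 + 41*(-4 + 41/2)/2)/((-4 + 41/2)*(-2 + 41/2)) = -1689*(-3 + (41/2)*(33/2))/(33/2*37/2) = -1126*2*(-3 + 1353/4)/(11*37) = -1126*2*1341/(11*37*4) = -1689*447/407 = -754983/407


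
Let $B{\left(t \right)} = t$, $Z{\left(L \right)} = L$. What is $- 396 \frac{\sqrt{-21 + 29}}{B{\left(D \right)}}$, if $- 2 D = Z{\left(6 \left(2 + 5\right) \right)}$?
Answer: $\frac{264 \sqrt{2}}{7} \approx 53.336$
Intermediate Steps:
$D = -21$ ($D = - \frac{6 \left(2 + 5\right)}{2} = - \frac{6 \cdot 7}{2} = \left(- \frac{1}{2}\right) 42 = -21$)
$- 396 \frac{\sqrt{-21 + 29}}{B{\left(D \right)}} = - 396 \frac{\sqrt{-21 + 29}}{-21} = - 396 \sqrt{8} \left(- \frac{1}{21}\right) = - 396 \cdot 2 \sqrt{2} \left(- \frac{1}{21}\right) = - 396 \left(- \frac{2 \sqrt{2}}{21}\right) = \frac{264 \sqrt{2}}{7}$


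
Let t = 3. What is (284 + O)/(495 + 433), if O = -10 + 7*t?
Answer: 295/928 ≈ 0.31789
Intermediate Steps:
O = 11 (O = -10 + 7*3 = -10 + 21 = 11)
(284 + O)/(495 + 433) = (284 + 11)/(495 + 433) = 295/928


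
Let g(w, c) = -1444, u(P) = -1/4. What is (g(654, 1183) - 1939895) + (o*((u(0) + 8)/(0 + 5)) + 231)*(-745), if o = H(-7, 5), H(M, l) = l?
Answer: -8476831/4 ≈ -2.1192e+6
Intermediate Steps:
u(P) = -¼ (u(P) = -1*¼ = -¼)
o = 5
(g(654, 1183) - 1939895) + (o*((u(0) + 8)/(0 + 5)) + 231)*(-745) = (-1444 - 1939895) + (5*((-¼ + 8)/(0 + 5)) + 231)*(-745) = -1941339 + (5*((31/4)/5) + 231)*(-745) = -1941339 + (5*((31/4)*(⅕)) + 231)*(-745) = -1941339 + (5*(31/20) + 231)*(-745) = -1941339 + (31/4 + 231)*(-745) = -1941339 + (955/4)*(-745) = -1941339 - 711475/4 = -8476831/4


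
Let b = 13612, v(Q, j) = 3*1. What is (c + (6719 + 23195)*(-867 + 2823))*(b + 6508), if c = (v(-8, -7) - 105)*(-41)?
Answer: 1177341235920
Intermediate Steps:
v(Q, j) = 3
c = 4182 (c = (3 - 105)*(-41) = -102*(-41) = 4182)
(c + (6719 + 23195)*(-867 + 2823))*(b + 6508) = (4182 + (6719 + 23195)*(-867 + 2823))*(13612 + 6508) = (4182 + 29914*1956)*20120 = (4182 + 58511784)*20120 = 58515966*20120 = 1177341235920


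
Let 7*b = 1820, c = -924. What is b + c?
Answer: -664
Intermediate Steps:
b = 260 (b = (⅐)*1820 = 260)
b + c = 260 - 924 = -664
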